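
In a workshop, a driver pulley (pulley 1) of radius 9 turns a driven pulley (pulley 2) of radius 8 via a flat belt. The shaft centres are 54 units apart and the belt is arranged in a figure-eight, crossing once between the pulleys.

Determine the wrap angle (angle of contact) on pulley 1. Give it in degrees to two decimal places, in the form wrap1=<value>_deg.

wrap1=216.70_deg

crossed belt: β = asin((r1+r2)/C) = asin(17/54) = 18.3496°
wrap1 = wrap2 = π + 2β = 216.6993°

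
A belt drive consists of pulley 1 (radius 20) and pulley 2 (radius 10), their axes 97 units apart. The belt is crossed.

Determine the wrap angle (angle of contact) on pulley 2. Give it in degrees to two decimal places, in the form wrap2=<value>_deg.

crossed belt: β = asin((r1+r2)/C) = asin(30/97) = 18.0157°
wrap1 = wrap2 = π + 2β = 216.0315°

wrap2=216.03_deg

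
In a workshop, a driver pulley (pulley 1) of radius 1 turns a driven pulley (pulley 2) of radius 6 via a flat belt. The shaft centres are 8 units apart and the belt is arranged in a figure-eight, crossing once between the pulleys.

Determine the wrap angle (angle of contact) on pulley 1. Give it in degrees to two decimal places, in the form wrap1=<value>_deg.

wrap1=302.09_deg

crossed belt: β = asin((r1+r2)/C) = asin(7/8) = 61.0450°
wrap1 = wrap2 = π + 2β = 302.0900°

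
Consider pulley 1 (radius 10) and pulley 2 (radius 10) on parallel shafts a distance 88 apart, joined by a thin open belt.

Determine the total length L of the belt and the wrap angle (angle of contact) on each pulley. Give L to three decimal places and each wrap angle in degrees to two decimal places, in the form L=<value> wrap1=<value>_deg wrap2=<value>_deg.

L=238.832 wrap1=180.00_deg wrap2=180.00_deg

open belt: β = asin((r2−r1)/C) = asin(0/88) = 0.0000°
wrap1 = π − 2β = 180.0000°
wrap2 = π + 2β = 180.0000°
tangent length = C·cosβ = 88.0000
L = r1·wrap1 + r2·wrap2 + 2·C·cosβ = 10·3.1416 + 10·3.1416 + 2·88.0000 = 238.8319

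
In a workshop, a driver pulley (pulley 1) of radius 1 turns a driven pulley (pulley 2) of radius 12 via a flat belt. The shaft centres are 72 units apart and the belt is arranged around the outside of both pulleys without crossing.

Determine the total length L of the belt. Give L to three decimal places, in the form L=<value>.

open belt: β = asin((r2−r1)/C) = asin(11/72) = 8.7879°
wrap1 = π − 2β = 162.4241°
wrap2 = π + 2β = 197.5759°
tangent length = C·cosβ = 71.1548
L = r1·wrap1 + r2·wrap2 + 2·C·cosβ = 1·2.8348 + 12·3.4483 + 2·71.1548 = 186.5246

L=186.525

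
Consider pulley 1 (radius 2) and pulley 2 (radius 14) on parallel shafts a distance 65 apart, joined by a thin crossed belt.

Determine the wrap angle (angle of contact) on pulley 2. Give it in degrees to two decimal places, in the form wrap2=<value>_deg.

crossed belt: β = asin((r1+r2)/C) = asin(16/65) = 14.2500°
wrap1 = wrap2 = π + 2β = 208.5001°

wrap2=208.50_deg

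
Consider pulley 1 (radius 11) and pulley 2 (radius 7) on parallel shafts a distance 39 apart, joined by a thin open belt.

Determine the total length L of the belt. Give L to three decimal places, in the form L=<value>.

L=134.959

open belt: β = asin((r2−r1)/C) = asin(-4/39) = -5.8868°
wrap1 = π − 2β = 191.7737°
wrap2 = π + 2β = 168.2263°
tangent length = C·cosβ = 38.7943
L = r1·wrap1 + r2·wrap2 + 2·C·cosβ = 11·3.3471 + 7·2.9361 + 2·38.7943 = 134.9593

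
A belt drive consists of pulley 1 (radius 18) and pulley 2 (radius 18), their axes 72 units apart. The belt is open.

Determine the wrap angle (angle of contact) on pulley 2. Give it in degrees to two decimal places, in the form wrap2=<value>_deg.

open belt: β = asin((r2−r1)/C) = asin(0/72) = 0.0000°
wrap1 = π − 2β = 180.0000°
wrap2 = π + 2β = 180.0000°

wrap2=180.00_deg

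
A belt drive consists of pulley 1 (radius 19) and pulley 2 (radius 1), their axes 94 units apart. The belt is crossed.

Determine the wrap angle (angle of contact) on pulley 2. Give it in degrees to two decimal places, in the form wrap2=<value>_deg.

wrap2=204.57_deg

crossed belt: β = asin((r1+r2)/C) = asin(20/94) = 12.2845°
wrap1 = wrap2 = π + 2β = 204.5690°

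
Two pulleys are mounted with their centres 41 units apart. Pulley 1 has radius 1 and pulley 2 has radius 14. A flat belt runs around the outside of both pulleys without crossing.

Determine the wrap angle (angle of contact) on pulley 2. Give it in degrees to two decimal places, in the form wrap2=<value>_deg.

open belt: β = asin((r2−r1)/C) = asin(13/41) = 18.4860°
wrap1 = π − 2β = 143.0280°
wrap2 = π + 2β = 216.9720°

wrap2=216.97_deg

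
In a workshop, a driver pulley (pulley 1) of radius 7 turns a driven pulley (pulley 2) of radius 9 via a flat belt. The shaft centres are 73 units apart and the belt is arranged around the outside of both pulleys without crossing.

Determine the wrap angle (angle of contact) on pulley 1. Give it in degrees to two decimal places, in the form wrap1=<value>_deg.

open belt: β = asin((r2−r1)/C) = asin(2/73) = 1.5699°
wrap1 = π − 2β = 176.8601°
wrap2 = π + 2β = 183.1399°

wrap1=176.86_deg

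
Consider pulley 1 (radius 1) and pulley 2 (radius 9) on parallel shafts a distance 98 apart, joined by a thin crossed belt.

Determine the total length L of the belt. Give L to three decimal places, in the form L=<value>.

L=228.437

crossed belt: β = asin((r1+r2)/C) = asin(10/98) = 5.8567°
wrap1 = wrap2 = π + 2β = 191.7134°
tangent length = C·cosβ = 97.4885
L = (r1+r2)·wrap + 2·C·cosβ = 10·3.3460 + 2·97.4885 = 228.4372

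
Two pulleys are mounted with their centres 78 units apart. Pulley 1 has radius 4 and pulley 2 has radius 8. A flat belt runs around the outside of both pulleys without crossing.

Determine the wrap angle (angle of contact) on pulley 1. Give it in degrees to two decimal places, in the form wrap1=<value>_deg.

wrap1=174.12_deg

open belt: β = asin((r2−r1)/C) = asin(4/78) = 2.9395°
wrap1 = π − 2β = 174.1209°
wrap2 = π + 2β = 185.8791°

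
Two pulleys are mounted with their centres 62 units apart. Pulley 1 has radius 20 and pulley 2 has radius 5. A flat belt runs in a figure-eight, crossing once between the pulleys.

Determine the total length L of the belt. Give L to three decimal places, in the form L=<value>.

crossed belt: β = asin((r1+r2)/C) = asin(25/62) = 23.7800°
wrap1 = wrap2 = π + 2β = 227.5600°
tangent length = C·cosβ = 56.7362
L = (r1+r2)·wrap + 2·C·cosβ = 25·3.9717 + 2·56.7362 = 212.7642

L=212.764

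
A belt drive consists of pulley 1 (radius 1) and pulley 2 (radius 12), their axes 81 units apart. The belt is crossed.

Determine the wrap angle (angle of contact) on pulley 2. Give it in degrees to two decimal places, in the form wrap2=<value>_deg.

wrap2=198.47_deg

crossed belt: β = asin((r1+r2)/C) = asin(13/81) = 9.2356°
wrap1 = wrap2 = π + 2β = 198.4711°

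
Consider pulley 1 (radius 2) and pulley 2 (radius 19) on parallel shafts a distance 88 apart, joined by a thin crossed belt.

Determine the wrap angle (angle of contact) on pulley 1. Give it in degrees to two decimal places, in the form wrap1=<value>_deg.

wrap1=207.61_deg

crossed belt: β = asin((r1+r2)/C) = asin(21/88) = 13.8061°
wrap1 = wrap2 = π + 2β = 207.6121°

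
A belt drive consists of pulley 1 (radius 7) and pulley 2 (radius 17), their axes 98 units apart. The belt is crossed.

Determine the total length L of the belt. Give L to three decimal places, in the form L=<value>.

L=277.306

crossed belt: β = asin((r1+r2)/C) = asin(24/98) = 14.1758°
wrap1 = wrap2 = π + 2β = 208.3516°
tangent length = C·cosβ = 95.0158
L = (r1+r2)·wrap + 2·C·cosβ = 24·3.6364 + 2·95.0158 = 277.3057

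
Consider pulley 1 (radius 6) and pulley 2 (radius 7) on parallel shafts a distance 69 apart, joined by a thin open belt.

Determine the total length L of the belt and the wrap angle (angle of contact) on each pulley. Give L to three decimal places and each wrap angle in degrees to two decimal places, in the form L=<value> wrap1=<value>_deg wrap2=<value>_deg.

L=178.855 wrap1=178.34_deg wrap2=181.66_deg

open belt: β = asin((r2−r1)/C) = asin(1/69) = 0.8304°
wrap1 = π − 2β = 178.3392°
wrap2 = π + 2β = 181.6608°
tangent length = C·cosβ = 68.9928
L = r1·wrap1 + r2·wrap2 + 2·C·cosβ = 6·3.1126 + 7·3.1706 + 2·68.9928 = 178.8552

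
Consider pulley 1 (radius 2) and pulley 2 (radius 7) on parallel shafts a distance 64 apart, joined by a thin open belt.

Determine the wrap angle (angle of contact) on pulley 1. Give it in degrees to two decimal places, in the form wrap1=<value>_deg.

wrap1=171.04_deg

open belt: β = asin((r2−r1)/C) = asin(5/64) = 4.4808°
wrap1 = π − 2β = 171.0384°
wrap2 = π + 2β = 188.9616°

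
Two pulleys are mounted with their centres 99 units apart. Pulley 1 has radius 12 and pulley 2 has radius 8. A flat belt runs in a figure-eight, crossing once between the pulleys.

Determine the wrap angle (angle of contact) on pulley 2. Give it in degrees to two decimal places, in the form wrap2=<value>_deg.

crossed belt: β = asin((r1+r2)/C) = asin(20/99) = 11.6551°
wrap1 = wrap2 = π + 2β = 203.3102°

wrap2=203.31_deg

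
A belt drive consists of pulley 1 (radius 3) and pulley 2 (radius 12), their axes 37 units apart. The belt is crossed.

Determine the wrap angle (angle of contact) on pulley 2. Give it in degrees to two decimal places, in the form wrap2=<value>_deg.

wrap2=227.83_deg

crossed belt: β = asin((r1+r2)/C) = asin(15/37) = 23.9165°
wrap1 = wrap2 = π + 2β = 227.8331°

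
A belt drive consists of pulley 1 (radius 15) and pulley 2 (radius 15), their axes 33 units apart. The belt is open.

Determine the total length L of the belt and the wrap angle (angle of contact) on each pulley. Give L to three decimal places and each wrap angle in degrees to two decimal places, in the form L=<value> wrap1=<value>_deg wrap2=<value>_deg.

L=160.248 wrap1=180.00_deg wrap2=180.00_deg

open belt: β = asin((r2−r1)/C) = asin(0/33) = 0.0000°
wrap1 = π − 2β = 180.0000°
wrap2 = π + 2β = 180.0000°
tangent length = C·cosβ = 33.0000
L = r1·wrap1 + r2·wrap2 + 2·C·cosβ = 15·3.1416 + 15·3.1416 + 2·33.0000 = 160.2478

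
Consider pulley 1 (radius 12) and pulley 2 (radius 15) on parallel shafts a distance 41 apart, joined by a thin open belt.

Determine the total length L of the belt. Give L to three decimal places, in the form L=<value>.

open belt: β = asin((r2−r1)/C) = asin(3/41) = 4.1961°
wrap1 = π − 2β = 171.6078°
wrap2 = π + 2β = 188.3922°
tangent length = C·cosβ = 40.8901
L = r1·wrap1 + r2·wrap2 + 2·C·cosβ = 12·2.9951 + 15·3.2881 + 2·40.8901 = 167.0426

L=167.043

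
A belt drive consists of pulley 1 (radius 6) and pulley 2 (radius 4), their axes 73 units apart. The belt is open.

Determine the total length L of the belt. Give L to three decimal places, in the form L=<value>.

L=177.471

open belt: β = asin((r2−r1)/C) = asin(-2/73) = -1.5699°
wrap1 = π − 2β = 183.1399°
wrap2 = π + 2β = 176.8601°
tangent length = C·cosβ = 72.9726
L = r1·wrap1 + r2·wrap2 + 2·C·cosβ = 6·3.1964 + 4·3.0868 + 2·72.9726 = 177.4707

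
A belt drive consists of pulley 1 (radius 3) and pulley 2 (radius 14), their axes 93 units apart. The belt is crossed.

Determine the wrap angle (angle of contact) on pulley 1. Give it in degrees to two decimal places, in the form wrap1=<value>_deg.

wrap1=201.07_deg

crossed belt: β = asin((r1+r2)/C) = asin(17/93) = 10.5326°
wrap1 = wrap2 = π + 2β = 201.0653°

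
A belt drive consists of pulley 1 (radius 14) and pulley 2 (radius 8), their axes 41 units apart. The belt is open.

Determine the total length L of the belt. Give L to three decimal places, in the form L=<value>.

open belt: β = asin((r2−r1)/C) = asin(-6/41) = -8.4150°
wrap1 = π − 2β = 196.8299°
wrap2 = π + 2β = 163.1701°
tangent length = C·cosβ = 40.5586
L = r1·wrap1 + r2·wrap2 + 2·C·cosβ = 14·3.4353 + 8·2.8479 + 2·40.5586 = 151.9947

L=151.995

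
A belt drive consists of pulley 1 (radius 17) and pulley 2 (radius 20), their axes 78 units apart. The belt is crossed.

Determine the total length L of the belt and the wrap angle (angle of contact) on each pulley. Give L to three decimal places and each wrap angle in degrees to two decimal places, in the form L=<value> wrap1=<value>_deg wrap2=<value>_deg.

crossed belt: β = asin((r1+r2)/C) = asin(37/78) = 28.3176°
wrap1 = wrap2 = π + 2β = 236.6352°
tangent length = C·cosβ = 68.6659
L = (r1+r2)·wrap + 2·C·cosβ = 37·4.1301 + 2·68.6659 = 290.1441

L=290.144 wrap1=236.64_deg wrap2=236.64_deg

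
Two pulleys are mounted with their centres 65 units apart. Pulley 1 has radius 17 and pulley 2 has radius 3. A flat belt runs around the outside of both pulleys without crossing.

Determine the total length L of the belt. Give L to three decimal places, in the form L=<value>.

open belt: β = asin((r2−r1)/C) = asin(-14/65) = -12.4381°
wrap1 = π − 2β = 204.8762°
wrap2 = π + 2β = 155.1238°
tangent length = C·cosβ = 63.4744
L = r1·wrap1 + r2·wrap2 + 2·C·cosβ = 17·3.5758 + 3·2.7074 + 2·63.4744 = 195.8591

L=195.859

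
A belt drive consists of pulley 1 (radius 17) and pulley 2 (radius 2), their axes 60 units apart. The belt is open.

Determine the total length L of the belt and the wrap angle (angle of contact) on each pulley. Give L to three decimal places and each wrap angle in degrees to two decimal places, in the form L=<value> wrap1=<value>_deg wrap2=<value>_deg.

open belt: β = asin((r2−r1)/C) = asin(-15/60) = -14.4775°
wrap1 = π − 2β = 208.9550°
wrap2 = π + 2β = 151.0450°
tangent length = C·cosβ = 58.0948
L = r1·wrap1 + r2·wrap2 + 2·C·cosβ = 17·3.6470 + 2·2.6362 + 2·58.0948 = 183.4602

L=183.460 wrap1=208.96_deg wrap2=151.04_deg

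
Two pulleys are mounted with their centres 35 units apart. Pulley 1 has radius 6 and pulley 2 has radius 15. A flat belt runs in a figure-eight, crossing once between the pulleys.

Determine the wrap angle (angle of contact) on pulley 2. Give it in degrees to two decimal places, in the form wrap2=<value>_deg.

crossed belt: β = asin((r1+r2)/C) = asin(21/35) = 36.8699°
wrap1 = wrap2 = π + 2β = 253.7398°

wrap2=253.74_deg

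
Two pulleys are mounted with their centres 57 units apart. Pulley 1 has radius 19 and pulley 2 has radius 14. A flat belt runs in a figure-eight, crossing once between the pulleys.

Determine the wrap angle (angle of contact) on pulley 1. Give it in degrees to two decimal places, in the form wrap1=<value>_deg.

crossed belt: β = asin((r1+r2)/C) = asin(33/57) = 35.3765°
wrap1 = wrap2 = π + 2β = 250.7531°

wrap1=250.75_deg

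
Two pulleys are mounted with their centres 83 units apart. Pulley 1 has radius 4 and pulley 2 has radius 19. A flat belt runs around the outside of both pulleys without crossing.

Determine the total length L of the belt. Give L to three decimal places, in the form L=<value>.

L=240.975

open belt: β = asin((r2−r1)/C) = asin(15/83) = 10.4119°
wrap1 = π − 2β = 159.1763°
wrap2 = π + 2β = 200.8237°
tangent length = C·cosβ = 81.6333
L = r1·wrap1 + r2·wrap2 + 2·C·cosβ = 4·2.7781 + 19·3.5050 + 2·81.6333 = 240.9749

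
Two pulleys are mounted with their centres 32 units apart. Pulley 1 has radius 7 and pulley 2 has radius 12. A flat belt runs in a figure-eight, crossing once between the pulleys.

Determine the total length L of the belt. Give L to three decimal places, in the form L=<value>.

crossed belt: β = asin((r1+r2)/C) = asin(19/32) = 36.4236°
wrap1 = wrap2 = π + 2β = 252.8471°
tangent length = C·cosβ = 25.7488
L = (r1+r2)·wrap + 2·C·cosβ = 19·4.4130 + 2·25.7488 = 135.3449

L=135.345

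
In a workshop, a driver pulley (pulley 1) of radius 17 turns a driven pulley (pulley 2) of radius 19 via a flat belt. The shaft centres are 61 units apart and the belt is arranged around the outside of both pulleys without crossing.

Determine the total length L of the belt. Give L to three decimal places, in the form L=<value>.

L=235.163

open belt: β = asin((r2−r1)/C) = asin(2/61) = 1.8789°
wrap1 = π − 2β = 176.2422°
wrap2 = π + 2β = 183.7578°
tangent length = C·cosβ = 60.9672
L = r1·wrap1 + r2·wrap2 + 2·C·cosβ = 17·3.0760 + 19·3.2072 + 2·60.9672 = 235.1629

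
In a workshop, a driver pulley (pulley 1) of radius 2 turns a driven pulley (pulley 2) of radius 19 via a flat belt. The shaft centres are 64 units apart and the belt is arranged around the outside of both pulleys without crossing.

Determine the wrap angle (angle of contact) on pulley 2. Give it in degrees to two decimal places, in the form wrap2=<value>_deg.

wrap2=210.81_deg

open belt: β = asin((r2−r1)/C) = asin(17/64) = 15.4041°
wrap1 = π − 2β = 149.1918°
wrap2 = π + 2β = 210.8082°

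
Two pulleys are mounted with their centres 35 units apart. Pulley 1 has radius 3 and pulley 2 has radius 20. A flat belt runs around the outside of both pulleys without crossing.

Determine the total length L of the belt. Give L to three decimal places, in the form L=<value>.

open belt: β = asin((r2−r1)/C) = asin(17/35) = 29.0593°
wrap1 = π − 2β = 121.8814°
wrap2 = π + 2β = 238.1186°
tangent length = C·cosβ = 30.5941
L = r1·wrap1 + r2·wrap2 + 2·C·cosβ = 3·2.1272 + 20·4.1560 + 2·30.5941 = 150.6890

L=150.689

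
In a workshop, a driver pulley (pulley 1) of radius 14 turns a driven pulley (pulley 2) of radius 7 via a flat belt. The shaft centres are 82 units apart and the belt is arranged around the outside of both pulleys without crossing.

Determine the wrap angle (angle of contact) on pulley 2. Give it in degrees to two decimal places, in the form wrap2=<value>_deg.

wrap2=170.21_deg

open belt: β = asin((r2−r1)/C) = asin(-7/82) = -4.8971°
wrap1 = π − 2β = 189.7941°
wrap2 = π + 2β = 170.2059°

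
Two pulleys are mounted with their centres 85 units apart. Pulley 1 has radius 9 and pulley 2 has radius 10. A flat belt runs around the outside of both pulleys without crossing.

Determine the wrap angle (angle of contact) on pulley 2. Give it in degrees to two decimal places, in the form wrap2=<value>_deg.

open belt: β = asin((r2−r1)/C) = asin(1/85) = 0.6741°
wrap1 = π − 2β = 178.6518°
wrap2 = π + 2β = 181.3482°

wrap2=181.35_deg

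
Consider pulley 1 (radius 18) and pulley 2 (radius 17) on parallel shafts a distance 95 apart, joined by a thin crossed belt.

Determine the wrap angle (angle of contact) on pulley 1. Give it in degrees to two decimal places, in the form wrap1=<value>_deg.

wrap1=223.24_deg

crossed belt: β = asin((r1+r2)/C) = asin(35/95) = 21.6183°
wrap1 = wrap2 = π + 2β = 223.2365°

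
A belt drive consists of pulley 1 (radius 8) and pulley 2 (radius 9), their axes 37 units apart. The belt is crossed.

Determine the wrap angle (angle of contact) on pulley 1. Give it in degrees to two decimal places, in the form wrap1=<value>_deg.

wrap1=234.70_deg

crossed belt: β = asin((r1+r2)/C) = asin(17/37) = 27.3522°
wrap1 = wrap2 = π + 2β = 234.7045°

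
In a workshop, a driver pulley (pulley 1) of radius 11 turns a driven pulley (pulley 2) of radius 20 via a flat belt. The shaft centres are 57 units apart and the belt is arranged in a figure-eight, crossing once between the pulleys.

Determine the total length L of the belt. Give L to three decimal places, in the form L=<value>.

L=228.707

crossed belt: β = asin((r1+r2)/C) = asin(31/57) = 32.9468°
wrap1 = wrap2 = π + 2β = 245.8935°
tangent length = C·cosβ = 47.8330
L = (r1+r2)·wrap + 2·C·cosβ = 31·4.2917 + 2·47.8330 = 228.7073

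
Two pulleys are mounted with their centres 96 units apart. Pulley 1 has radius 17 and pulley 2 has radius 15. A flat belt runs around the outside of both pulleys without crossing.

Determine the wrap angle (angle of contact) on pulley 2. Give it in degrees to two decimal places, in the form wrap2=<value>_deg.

open belt: β = asin((r2−r1)/C) = asin(-2/96) = -1.1937°
wrap1 = π − 2β = 182.3875°
wrap2 = π + 2β = 177.6125°

wrap2=177.61_deg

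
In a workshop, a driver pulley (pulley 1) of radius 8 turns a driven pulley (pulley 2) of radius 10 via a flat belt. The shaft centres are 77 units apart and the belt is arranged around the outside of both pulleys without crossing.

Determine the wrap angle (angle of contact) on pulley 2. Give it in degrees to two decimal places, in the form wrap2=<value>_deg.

open belt: β = asin((r2−r1)/C) = asin(2/77) = 1.4884°
wrap1 = π − 2β = 177.0233°
wrap2 = π + 2β = 182.9767°

wrap2=182.98_deg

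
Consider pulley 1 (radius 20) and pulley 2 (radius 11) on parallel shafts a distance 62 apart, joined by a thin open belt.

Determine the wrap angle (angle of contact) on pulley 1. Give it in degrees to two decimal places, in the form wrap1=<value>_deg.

open belt: β = asin((r2−r1)/C) = asin(-9/62) = -8.3466°
wrap1 = π − 2β = 196.6932°
wrap2 = π + 2β = 163.3068°

wrap1=196.69_deg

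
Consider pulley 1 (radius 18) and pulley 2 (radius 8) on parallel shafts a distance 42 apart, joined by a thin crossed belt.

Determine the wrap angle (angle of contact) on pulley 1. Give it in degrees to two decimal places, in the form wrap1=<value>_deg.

wrap1=256.49_deg

crossed belt: β = asin((r1+r2)/C) = asin(26/42) = 38.2466°
wrap1 = wrap2 = π + 2β = 256.4932°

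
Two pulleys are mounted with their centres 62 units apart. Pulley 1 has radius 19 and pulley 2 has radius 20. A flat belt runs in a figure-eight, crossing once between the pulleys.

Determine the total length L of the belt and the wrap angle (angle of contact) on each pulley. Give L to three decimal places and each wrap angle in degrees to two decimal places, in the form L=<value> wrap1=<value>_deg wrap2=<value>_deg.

crossed belt: β = asin((r1+r2)/C) = asin(39/62) = 38.9788°
wrap1 = wrap2 = π + 2β = 257.9575°
tangent length = C·cosβ = 48.1975
L = (r1+r2)·wrap + 2·C·cosβ = 39·4.5022 + 2·48.1975 = 271.9811

L=271.981 wrap1=257.96_deg wrap2=257.96_deg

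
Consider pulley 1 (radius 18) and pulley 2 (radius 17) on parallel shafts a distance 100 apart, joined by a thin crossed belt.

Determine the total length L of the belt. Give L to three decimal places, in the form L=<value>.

L=322.336

crossed belt: β = asin((r1+r2)/C) = asin(35/100) = 20.4873°
wrap1 = wrap2 = π + 2β = 220.9746°
tangent length = C·cosβ = 93.6750
L = (r1+r2)·wrap + 2·C·cosβ = 35·3.8567 + 2·93.6750 = 322.3357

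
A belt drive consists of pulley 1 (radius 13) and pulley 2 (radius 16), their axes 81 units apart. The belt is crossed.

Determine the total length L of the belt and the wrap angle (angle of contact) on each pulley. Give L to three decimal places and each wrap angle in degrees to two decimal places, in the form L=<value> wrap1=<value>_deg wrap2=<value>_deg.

L=263.604 wrap1=221.96_deg wrap2=221.96_deg

crossed belt: β = asin((r1+r2)/C) = asin(29/81) = 20.9789°
wrap1 = wrap2 = π + 2β = 221.9579°
tangent length = C·cosβ = 75.6307
L = (r1+r2)·wrap + 2·C·cosβ = 29·3.8739 + 2·75.6307 = 263.6043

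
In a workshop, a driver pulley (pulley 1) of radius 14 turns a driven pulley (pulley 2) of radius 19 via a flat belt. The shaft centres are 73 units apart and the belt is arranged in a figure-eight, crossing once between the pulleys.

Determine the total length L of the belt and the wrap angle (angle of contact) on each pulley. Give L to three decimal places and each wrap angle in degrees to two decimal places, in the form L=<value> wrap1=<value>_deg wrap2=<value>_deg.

crossed belt: β = asin((r1+r2)/C) = asin(33/73) = 26.8756°
wrap1 = wrap2 = π + 2β = 233.7512°
tangent length = C·cosβ = 65.1153
L = (r1+r2)·wrap + 2·C·cosβ = 33·4.0797 + 2·65.1153 = 264.8616

L=264.862 wrap1=233.75_deg wrap2=233.75_deg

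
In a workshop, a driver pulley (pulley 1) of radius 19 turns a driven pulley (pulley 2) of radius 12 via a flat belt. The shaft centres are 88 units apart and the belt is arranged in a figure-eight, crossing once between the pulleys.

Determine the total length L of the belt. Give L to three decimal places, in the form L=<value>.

L=284.427

crossed belt: β = asin((r1+r2)/C) = asin(31/88) = 20.6264°
wrap1 = wrap2 = π + 2β = 221.2528°
tangent length = C·cosβ = 82.3590
L = (r1+r2)·wrap + 2·C·cosβ = 31·3.8616 + 2·82.3590 = 284.4272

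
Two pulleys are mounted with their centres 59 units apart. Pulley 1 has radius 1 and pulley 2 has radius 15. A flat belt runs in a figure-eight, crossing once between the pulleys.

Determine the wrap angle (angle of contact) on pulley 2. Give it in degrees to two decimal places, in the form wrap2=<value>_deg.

crossed belt: β = asin((r1+r2)/C) = asin(16/59) = 15.7349°
wrap1 = wrap2 = π + 2β = 211.4698°

wrap2=211.47_deg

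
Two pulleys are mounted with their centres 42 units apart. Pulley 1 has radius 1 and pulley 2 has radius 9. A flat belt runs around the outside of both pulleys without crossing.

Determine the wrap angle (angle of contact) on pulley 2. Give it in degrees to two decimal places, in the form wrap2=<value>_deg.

wrap2=201.96_deg

open belt: β = asin((r2−r1)/C) = asin(8/42) = 10.9806°
wrap1 = π − 2β = 158.0388°
wrap2 = π + 2β = 201.9612°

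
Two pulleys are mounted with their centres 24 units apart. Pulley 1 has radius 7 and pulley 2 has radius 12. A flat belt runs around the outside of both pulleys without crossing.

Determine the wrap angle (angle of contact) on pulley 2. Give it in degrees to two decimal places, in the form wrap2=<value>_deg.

wrap2=204.05_deg

open belt: β = asin((r2−r1)/C) = asin(5/24) = 12.0247°
wrap1 = π − 2β = 155.9506°
wrap2 = π + 2β = 204.0494°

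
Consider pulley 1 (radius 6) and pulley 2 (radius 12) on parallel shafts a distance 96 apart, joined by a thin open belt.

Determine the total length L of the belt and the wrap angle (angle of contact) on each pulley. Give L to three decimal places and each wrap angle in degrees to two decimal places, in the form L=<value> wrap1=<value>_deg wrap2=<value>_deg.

L=248.924 wrap1=172.83_deg wrap2=187.17_deg

open belt: β = asin((r2−r1)/C) = asin(6/96) = 3.5833°
wrap1 = π − 2β = 172.8334°
wrap2 = π + 2β = 187.1666°
tangent length = C·cosβ = 95.8123
L = r1·wrap1 + r2·wrap2 + 2·C·cosβ = 6·3.0165 + 12·3.2667 + 2·95.8123 = 248.9238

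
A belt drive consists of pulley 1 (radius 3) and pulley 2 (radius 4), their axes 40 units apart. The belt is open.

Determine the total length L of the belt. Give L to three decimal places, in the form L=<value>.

open belt: β = asin((r2−r1)/C) = asin(1/40) = 1.4325°
wrap1 = π − 2β = 177.1349°
wrap2 = π + 2β = 182.8651°
tangent length = C·cosβ = 39.9875
L = r1·wrap1 + r2·wrap2 + 2·C·cosβ = 3·3.0916 + 4·3.1916 + 2·39.9875 = 102.0161

L=102.016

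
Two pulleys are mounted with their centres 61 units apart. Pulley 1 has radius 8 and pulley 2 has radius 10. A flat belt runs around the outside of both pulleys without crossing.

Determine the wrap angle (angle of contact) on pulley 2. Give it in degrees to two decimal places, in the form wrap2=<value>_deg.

wrap2=183.76_deg

open belt: β = asin((r2−r1)/C) = asin(2/61) = 1.8789°
wrap1 = π − 2β = 176.2422°
wrap2 = π + 2β = 183.7578°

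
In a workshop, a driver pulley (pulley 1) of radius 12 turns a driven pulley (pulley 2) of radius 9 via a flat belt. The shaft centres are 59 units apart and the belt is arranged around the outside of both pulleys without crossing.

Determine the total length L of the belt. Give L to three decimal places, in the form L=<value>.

L=184.126

open belt: β = asin((r2−r1)/C) = asin(-3/59) = -2.9146°
wrap1 = π − 2β = 185.8292°
wrap2 = π + 2β = 174.1708°
tangent length = C·cosβ = 58.9237
L = r1·wrap1 + r2·wrap2 + 2·C·cosβ = 12·3.2433 + 9·3.0399 + 2·58.9237 = 184.1260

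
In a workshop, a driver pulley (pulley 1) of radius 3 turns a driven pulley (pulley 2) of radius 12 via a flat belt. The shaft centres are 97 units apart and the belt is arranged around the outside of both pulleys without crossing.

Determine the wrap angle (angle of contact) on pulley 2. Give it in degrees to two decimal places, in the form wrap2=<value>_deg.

open belt: β = asin((r2−r1)/C) = asin(9/97) = 5.3238°
wrap1 = π − 2β = 169.3525°
wrap2 = π + 2β = 190.6475°

wrap2=190.65_deg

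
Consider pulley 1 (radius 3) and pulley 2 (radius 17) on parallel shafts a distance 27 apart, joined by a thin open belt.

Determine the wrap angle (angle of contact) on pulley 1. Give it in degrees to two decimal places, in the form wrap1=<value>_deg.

wrap1=117.53_deg

open belt: β = asin((r2−r1)/C) = asin(14/27) = 31.2329°
wrap1 = π − 2β = 117.5341°
wrap2 = π + 2β = 242.4659°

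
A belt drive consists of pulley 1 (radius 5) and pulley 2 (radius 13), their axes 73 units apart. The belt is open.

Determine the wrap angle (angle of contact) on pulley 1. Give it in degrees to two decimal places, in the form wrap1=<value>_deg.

wrap1=167.42_deg

open belt: β = asin((r2−r1)/C) = asin(8/73) = 6.2916°
wrap1 = π − 2β = 167.4167°
wrap2 = π + 2β = 192.5833°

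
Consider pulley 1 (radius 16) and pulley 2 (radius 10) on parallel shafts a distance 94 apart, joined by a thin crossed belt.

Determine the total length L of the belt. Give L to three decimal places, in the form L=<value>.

L=276.920

crossed belt: β = asin((r1+r2)/C) = asin(26/94) = 16.0571°
wrap1 = wrap2 = π + 2β = 212.1143°
tangent length = C·cosβ = 90.3327
L = (r1+r2)·wrap + 2·C·cosβ = 26·3.7021 + 2·90.3327 = 276.9198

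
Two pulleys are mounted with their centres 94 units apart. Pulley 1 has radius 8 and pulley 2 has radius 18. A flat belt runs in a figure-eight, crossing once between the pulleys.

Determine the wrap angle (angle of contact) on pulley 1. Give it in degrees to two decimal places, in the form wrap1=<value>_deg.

crossed belt: β = asin((r1+r2)/C) = asin(26/94) = 16.0571°
wrap1 = wrap2 = π + 2β = 212.1143°

wrap1=212.11_deg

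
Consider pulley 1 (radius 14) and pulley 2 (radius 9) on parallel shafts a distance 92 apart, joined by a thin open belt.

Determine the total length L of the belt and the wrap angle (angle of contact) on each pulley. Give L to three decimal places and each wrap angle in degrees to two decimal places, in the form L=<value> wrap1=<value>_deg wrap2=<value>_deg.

L=256.528 wrap1=186.23_deg wrap2=173.77_deg

open belt: β = asin((r2−r1)/C) = asin(-5/92) = -3.1154°
wrap1 = π − 2β = 186.2309°
wrap2 = π + 2β = 173.7691°
tangent length = C·cosβ = 91.8640
L = r1·wrap1 + r2·wrap2 + 2·C·cosβ = 14·3.2503 + 9·3.0328 + 2·91.8640 = 256.5284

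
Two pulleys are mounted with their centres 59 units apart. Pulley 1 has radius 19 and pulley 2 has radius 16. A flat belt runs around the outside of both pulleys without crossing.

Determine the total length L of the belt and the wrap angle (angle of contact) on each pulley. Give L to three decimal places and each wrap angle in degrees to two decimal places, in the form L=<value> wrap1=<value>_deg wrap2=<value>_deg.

open belt: β = asin((r2−r1)/C) = asin(-3/59) = -2.9146°
wrap1 = π − 2β = 185.8292°
wrap2 = π + 2β = 174.1708°
tangent length = C·cosβ = 58.9237
L = r1·wrap1 + r2·wrap2 + 2·C·cosβ = 19·3.2433 + 16·3.0399 + 2·58.9237 = 228.1083

L=228.108 wrap1=185.83_deg wrap2=174.17_deg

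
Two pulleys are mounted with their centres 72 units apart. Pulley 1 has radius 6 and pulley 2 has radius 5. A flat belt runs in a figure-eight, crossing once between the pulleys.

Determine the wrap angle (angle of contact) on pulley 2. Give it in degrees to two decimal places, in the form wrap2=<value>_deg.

crossed belt: β = asin((r1+r2)/C) = asin(11/72) = 8.7879°
wrap1 = wrap2 = π + 2β = 197.5759°

wrap2=197.58_deg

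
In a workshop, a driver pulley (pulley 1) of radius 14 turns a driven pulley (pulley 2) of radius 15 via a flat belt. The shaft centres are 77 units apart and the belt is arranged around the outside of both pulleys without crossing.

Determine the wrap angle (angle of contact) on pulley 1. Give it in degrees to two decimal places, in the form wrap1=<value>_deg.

open belt: β = asin((r2−r1)/C) = asin(1/77) = 0.7441°
wrap1 = π − 2β = 178.5118°
wrap2 = π + 2β = 181.4882°

wrap1=178.51_deg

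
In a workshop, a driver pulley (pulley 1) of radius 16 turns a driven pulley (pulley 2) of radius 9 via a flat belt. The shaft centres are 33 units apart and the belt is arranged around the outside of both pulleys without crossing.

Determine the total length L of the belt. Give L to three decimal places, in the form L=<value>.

open belt: β = asin((r2−r1)/C) = asin(-7/33) = -12.2467°
wrap1 = π − 2β = 204.4934°
wrap2 = π + 2β = 155.5066°
tangent length = C·cosβ = 32.2490
L = r1·wrap1 + r2·wrap2 + 2·C·cosβ = 16·3.5691 + 9·2.7141 + 2·32.2490 = 146.0303

L=146.030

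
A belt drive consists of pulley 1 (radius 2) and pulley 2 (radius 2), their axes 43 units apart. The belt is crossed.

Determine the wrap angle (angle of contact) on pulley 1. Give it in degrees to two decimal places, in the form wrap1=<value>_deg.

crossed belt: β = asin((r1+r2)/C) = asin(4/43) = 5.3376°
wrap1 = wrap2 = π + 2β = 190.6751°

wrap1=190.68_deg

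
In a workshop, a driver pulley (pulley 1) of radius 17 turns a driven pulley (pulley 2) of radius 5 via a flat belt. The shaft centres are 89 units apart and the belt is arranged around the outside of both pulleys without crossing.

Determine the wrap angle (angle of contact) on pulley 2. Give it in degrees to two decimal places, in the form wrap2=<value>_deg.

wrap2=164.50_deg

open belt: β = asin((r2−r1)/C) = asin(-12/89) = -7.7489°
wrap1 = π − 2β = 195.4977°
wrap2 = π + 2β = 164.5023°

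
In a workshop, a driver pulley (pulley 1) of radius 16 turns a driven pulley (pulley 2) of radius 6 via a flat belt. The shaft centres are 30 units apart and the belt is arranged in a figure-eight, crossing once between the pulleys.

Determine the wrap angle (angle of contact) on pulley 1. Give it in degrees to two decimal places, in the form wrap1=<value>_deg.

wrap1=274.33_deg

crossed belt: β = asin((r1+r2)/C) = asin(22/30) = 47.1666°
wrap1 = wrap2 = π + 2β = 274.3331°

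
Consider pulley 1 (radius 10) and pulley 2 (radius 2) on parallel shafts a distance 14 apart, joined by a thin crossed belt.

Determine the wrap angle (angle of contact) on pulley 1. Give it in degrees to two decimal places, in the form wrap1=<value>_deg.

wrap1=297.99_deg

crossed belt: β = asin((r1+r2)/C) = asin(12/14) = 58.9973°
wrap1 = wrap2 = π + 2β = 297.9946°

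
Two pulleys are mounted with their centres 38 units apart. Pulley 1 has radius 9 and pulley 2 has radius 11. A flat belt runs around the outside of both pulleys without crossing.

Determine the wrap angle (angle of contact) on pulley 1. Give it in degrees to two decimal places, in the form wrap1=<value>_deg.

open belt: β = asin((r2−r1)/C) = asin(2/38) = 3.0170°
wrap1 = π − 2β = 173.9661°
wrap2 = π + 2β = 186.0339°

wrap1=173.97_deg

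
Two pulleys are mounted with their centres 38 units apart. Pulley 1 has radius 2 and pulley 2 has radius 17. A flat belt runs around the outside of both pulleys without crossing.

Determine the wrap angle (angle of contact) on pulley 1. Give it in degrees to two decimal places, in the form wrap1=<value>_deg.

open belt: β = asin((r2−r1)/C) = asin(15/38) = 23.2496°
wrap1 = π − 2β = 133.5009°
wrap2 = π + 2β = 226.4991°

wrap1=133.50_deg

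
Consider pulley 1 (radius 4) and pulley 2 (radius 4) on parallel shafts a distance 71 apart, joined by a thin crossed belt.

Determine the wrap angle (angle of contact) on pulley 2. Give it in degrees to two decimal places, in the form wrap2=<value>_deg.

wrap2=192.94_deg

crossed belt: β = asin((r1+r2)/C) = asin(8/71) = 6.4696°
wrap1 = wrap2 = π + 2β = 192.9392°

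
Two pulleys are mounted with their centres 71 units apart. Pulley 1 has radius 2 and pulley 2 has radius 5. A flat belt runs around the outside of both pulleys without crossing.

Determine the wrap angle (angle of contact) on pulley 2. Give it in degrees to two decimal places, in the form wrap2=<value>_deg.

wrap2=184.84_deg

open belt: β = asin((r2−r1)/C) = asin(3/71) = 2.4217°
wrap1 = π − 2β = 175.1567°
wrap2 = π + 2β = 184.8433°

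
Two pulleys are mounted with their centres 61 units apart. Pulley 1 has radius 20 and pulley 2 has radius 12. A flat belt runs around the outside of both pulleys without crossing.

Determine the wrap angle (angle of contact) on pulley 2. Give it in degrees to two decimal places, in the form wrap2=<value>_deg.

open belt: β = asin((r2−r1)/C) = asin(-8/61) = -7.5359°
wrap1 = π − 2β = 195.0718°
wrap2 = π + 2β = 164.9282°

wrap2=164.93_deg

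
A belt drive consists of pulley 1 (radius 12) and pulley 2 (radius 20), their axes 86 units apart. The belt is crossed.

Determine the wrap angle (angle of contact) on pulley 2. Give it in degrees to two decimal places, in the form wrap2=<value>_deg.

wrap2=223.69_deg

crossed belt: β = asin((r1+r2)/C) = asin(32/86) = 21.8448°
wrap1 = wrap2 = π + 2β = 223.6895°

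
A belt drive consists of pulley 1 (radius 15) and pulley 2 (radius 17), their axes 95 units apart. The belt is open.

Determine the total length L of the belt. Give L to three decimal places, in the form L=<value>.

open belt: β = asin((r2−r1)/C) = asin(2/95) = 1.2063°
wrap1 = π − 2β = 177.5874°
wrap2 = π + 2β = 182.4126°
tangent length = C·cosβ = 94.9789
L = r1·wrap1 + r2·wrap2 + 2·C·cosβ = 15·3.0995 + 17·3.1837 + 2·94.9789 = 290.5731

L=290.573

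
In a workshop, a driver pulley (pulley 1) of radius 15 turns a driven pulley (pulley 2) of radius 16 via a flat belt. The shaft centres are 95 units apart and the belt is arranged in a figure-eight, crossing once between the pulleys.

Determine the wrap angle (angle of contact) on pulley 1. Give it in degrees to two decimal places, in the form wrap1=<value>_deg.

wrap1=218.09_deg

crossed belt: β = asin((r1+r2)/C) = asin(31/95) = 19.0453°
wrap1 = wrap2 = π + 2β = 218.0906°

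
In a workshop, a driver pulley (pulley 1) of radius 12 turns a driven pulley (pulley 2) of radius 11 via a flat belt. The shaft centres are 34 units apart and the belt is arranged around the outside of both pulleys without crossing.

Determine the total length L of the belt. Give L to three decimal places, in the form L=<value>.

open belt: β = asin((r2−r1)/C) = asin(-1/34) = -1.6854°
wrap1 = π − 2β = 183.3708°
wrap2 = π + 2β = 176.6292°
tangent length = C·cosβ = 33.9853
L = r1·wrap1 + r2·wrap2 + 2·C·cosβ = 12·3.2004 + 11·3.0828 + 2·33.9853 = 140.2860

L=140.286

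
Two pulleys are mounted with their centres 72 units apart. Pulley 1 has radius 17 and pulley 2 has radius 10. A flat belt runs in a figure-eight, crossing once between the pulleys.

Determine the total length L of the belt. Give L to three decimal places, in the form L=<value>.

crossed belt: β = asin((r1+r2)/C) = asin(27/72) = 22.0243°
wrap1 = wrap2 = π + 2β = 224.0486°
tangent length = C·cosβ = 66.7458
L = (r1+r2)·wrap + 2·C·cosβ = 27·3.9104 + 2·66.7458 = 239.0720

L=239.072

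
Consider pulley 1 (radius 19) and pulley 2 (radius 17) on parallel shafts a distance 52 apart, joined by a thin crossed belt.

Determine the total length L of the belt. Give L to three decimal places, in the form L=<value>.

crossed belt: β = asin((r1+r2)/C) = asin(36/52) = 43.8131°
wrap1 = wrap2 = π + 2β = 267.6261°
tangent length = C·cosβ = 37.5233
L = (r1+r2)·wrap + 2·C·cosβ = 36·4.6710 + 2·37.5233 = 243.2011

L=243.201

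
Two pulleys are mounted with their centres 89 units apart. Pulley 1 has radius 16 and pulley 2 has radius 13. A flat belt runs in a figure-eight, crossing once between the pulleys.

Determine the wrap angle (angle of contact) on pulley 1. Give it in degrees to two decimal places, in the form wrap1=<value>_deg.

wrap1=218.03_deg

crossed belt: β = asin((r1+r2)/C) = asin(29/89) = 19.0166°
wrap1 = wrap2 = π + 2β = 218.0333°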